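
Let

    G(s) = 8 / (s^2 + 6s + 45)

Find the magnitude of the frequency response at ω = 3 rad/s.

Substitute s = j3: numerator = 8, denominator = 36 + j18.
|G(j3)| = |8| / |36 + j18| = 8 / 40.249 ≈ 0.1988.

|G(j3)| ≈ 0.1988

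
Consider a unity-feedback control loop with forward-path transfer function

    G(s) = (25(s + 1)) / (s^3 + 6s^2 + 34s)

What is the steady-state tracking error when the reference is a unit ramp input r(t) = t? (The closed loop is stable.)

G(s) has one pole at the origin.
This is a Type 1 system. Kv = lim_{s→0} s·G(s) = 25/34.
e_ss = 1/Kv = 1/(25/34) = 34/25 ≈ 1.360.

e_ss = 1.360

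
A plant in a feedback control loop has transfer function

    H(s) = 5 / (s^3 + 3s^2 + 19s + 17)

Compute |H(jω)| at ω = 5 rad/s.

|H(j5)| ≈ 0.07657

Substitute s = j5: numerator = 5, denominator = -58 - j30.
|H(j5)| = |5| / |-58 - j30| = 5 / 65.299 ≈ 0.07657.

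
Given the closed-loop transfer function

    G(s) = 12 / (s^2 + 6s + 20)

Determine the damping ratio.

Compare the denominator to the standard form s^2 + 2ζωₙs + ωₙ².
ωₙ² = 20, so ωₙ = √20 ≈ 4.472 rad/s.
2ζωₙ = 6, so ζ = 6/(2·√20) ≈ 0.6708.
With ζ = 0.6708 the response is underdamped.

ζ ≈ 0.6708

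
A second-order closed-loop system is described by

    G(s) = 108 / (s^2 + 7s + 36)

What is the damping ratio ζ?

ζ ≈ 0.5833

Compare the denominator to the standard form s^2 + 2ζωₙs + ωₙ².
ωₙ² = 36, so ωₙ = 6 rad/s.
2ζωₙ = 7, so ζ = 7/(2·6) ≈ 0.5833.
With ζ = 0.5833 the response is underdamped.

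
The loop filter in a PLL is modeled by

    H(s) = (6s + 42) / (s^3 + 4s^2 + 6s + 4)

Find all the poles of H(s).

The poles are the roots of the denominator s^3 + 4s^2 + 6s + 4 = 0.
Trying s = -2: the polynomial evaluates to 0, so (s + 2) is a factor.
Dividing out leaves s^2 + 2s + 2 = 0.
The quadratic formula then gives s = -1 ± 1j.

s = -1 ± j, -2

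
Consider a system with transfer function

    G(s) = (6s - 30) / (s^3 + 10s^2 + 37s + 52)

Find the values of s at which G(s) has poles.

The poles are the roots of the denominator s^3 + 10s^2 + 37s + 52 = 0.
Trying s = -4: the polynomial evaluates to 0, so (s + 4) is a factor.
Dividing out leaves s^2 + 6s + 13 = 0.
The quadratic formula then gives s = -3 ± 2j.

s = -3 ± 2j, -4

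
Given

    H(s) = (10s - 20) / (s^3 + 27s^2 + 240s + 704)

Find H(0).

H(0) = -5/176 ≈ -0.02841

Set s = 0: H(0) = (-20) / (704) = -5/176.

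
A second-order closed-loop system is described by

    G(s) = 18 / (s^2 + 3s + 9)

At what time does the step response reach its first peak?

t_p ≈ 1.209 s

Comparing s^2 + 3s + 9 to s^2 + 2ζωₙs + ωₙ²: ωₙ = 3 rad/s and ζ = 3/(2·3) = 0.5.
ζωₙ = 3/2 = 1.5, so ω_d = ωₙ√(1−ζ²) = √(ωₙ² − (ζωₙ)²) = √(9 − 1.5²) = √6.75 ≈ 2.598 rad/s.
t_p = π/ω_d = π/2.598 ≈ 1.209 s.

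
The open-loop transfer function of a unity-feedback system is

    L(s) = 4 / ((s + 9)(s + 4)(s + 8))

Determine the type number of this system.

Type 0

The denominator has no factor of s at the origin — no free integrator — so this is a Type 0 system.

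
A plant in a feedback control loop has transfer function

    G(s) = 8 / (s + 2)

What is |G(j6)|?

|G(j6)| ≈ 1.265

Substitute s = j6: numerator = 8, denominator = 2 + j6.
|G(j6)| = |8| / |2 + j6| = 8 / 6.3246 ≈ 1.265.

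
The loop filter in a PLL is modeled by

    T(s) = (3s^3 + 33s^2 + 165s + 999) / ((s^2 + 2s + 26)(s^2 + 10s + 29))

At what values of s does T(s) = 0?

s = -1 + 6j, -1 - 6j, -9

Set the numerator to zero: 3s^3 + 33s^2 + 165s + 999 = 0, i.e. 3·(s^3 + 11s^2 + 55s + 333) = 0.
Factoring: (s^2 + 2s + 37)(s + 9) = 0.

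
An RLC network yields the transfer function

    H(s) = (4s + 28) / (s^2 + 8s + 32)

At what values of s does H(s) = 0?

s = -7

Set the numerator to zero: 4s + 28 = 0, i.e. 4·(s + 7) = 0.
So s = -7.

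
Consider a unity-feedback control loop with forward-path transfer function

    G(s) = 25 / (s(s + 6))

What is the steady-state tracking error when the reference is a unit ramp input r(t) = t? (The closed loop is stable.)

G(s) has one pole at the origin.
This is a Type 1 system. Kv = lim_{s→0} s·G(s) = 25/6.
e_ss = 1/Kv = 1/(25/6) = 6/25 ≈ 0.2400.

e_ss = 0.2400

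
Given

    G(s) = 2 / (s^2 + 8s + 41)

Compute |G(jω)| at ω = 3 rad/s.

Substitute s = j3: numerator = 2, denominator = 32 + j24.
|G(j3)| = |2| / |32 + j24| = 2 / 40 = 0.05000.

|G(j3)| = 0.05000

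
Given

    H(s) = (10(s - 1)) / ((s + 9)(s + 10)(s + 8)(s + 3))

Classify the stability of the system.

The poles can be read from the denominator factors: s = -9, -10, -8, -3.
Since all poles lie strictly in the left half-plane, the system is stable.

stable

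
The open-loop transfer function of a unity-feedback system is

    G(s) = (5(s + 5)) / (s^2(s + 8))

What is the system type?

The denominator has 2 factors of s at the origin (free integrators), so this is a Type 2 system.

Type 2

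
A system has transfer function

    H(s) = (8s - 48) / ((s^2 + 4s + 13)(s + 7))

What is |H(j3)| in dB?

|H(j3)|_dB ≈ -5.08 dB

Substitute s = j3: numerator = -48 + j24, denominator = -8 + j96.
|H(j3)| = |-48 + j24| / |-8 + j96| = 53.666 / 96.333 ≈ 0.5571.
In decibels: 20·log₁₀(0.5571) ≈ -5.08 dB.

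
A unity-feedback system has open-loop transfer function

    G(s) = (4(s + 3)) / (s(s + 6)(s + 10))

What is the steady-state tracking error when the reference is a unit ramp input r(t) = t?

G(s) has one pole at the origin.
This is a Type 1 system. Kv = lim_{s→0} s·G(s) = 12/60 = 1/5.
e_ss = 1/Kv = 1/(1/5) = 5.

e_ss = 5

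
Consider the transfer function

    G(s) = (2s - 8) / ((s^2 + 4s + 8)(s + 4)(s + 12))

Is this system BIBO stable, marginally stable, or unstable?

The poles can be read from the denominator factors: s = -2 + 2j, -2 - 2j, -4, -12.
Since all poles lie strictly in the left half-plane, the system is stable.

stable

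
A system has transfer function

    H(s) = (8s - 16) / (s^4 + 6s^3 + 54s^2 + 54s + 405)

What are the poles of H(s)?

The poles are the roots of the denominator s^4 + 6s^3 + 54s^2 + 54s + 405 = 0.
No real roots exist; factor into two real quadratics: (s^2 + 9)(s^2 + 6s + 45) = 0.
Each quadratic gives a conjugate pair via the quadratic formula.

s = ±3j, -3 ± 6j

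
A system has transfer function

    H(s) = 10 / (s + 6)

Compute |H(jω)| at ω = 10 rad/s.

Substitute s = j10: numerator = 10, denominator = 6 + j10.
|H(j10)| = |10| / |6 + j10| = 10 / 11.662 ≈ 0.8575.

|H(j10)| ≈ 0.8575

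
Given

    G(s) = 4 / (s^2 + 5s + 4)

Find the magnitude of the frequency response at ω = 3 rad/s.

|G(j3)| ≈ 0.2530

Substitute s = j3: numerator = 4, denominator = -5 + j15.
|G(j3)| = |4| / |-5 + j15| = 4 / 15.811 ≈ 0.2530.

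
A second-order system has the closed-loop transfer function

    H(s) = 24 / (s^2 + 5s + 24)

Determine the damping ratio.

ζ ≈ 0.5103

Compare the denominator to the standard form s^2 + 2ζωₙs + ωₙ².
ωₙ² = 24, so ωₙ = √24 ≈ 4.899 rad/s.
2ζωₙ = 5, so ζ = 5/(2·√24) ≈ 0.5103.
With ζ = 0.5103 the response is underdamped.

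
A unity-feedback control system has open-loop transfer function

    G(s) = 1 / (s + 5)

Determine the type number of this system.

The denominator has no factor of s at the origin — no free integrator — so this is a Type 0 system.

Type 0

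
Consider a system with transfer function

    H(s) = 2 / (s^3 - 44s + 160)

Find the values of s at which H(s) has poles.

The poles are the roots of the denominator s^3 - 44s + 160 = 0.
Trying s = -8: the polynomial evaluates to 0, so (s + 8) is a factor.
Dividing out leaves s^2 - 8s + 20 = 0.
The quadratic formula then gives s = 4 ± 2j.

s = 4 + 2j, 4 - 2j, -8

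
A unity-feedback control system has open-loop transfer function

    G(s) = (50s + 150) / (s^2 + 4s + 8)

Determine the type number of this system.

Type 0

The denominator has no factor of s at the origin — no free integrator — so this is a Type 0 system.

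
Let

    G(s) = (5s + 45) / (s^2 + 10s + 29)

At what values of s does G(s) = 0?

Set the numerator to zero: 5s + 45 = 0, i.e. 5·(s + 9) = 0.
So s = -9.

s = -9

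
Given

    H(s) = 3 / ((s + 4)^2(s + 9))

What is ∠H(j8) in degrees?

At s = j8: numerator = 3, denominator = -944 + j192.
∠H = ∠num − ∠den = 0° − (168.50°) = -168.5°.

∠H(j8) ≈ -168.5°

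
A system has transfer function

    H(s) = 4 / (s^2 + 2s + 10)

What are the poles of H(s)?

s = -1 ± 3j

The poles are the roots of the denominator s^2 + 2s + 10 = 0.
Using the quadratic formula: s = (-2 ± √(-36))/2 = -1 ± 3j.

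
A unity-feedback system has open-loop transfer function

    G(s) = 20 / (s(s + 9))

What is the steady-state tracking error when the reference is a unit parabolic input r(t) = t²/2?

G(s) has one pole at the origin.
This is a Type 1 system; Ka = lim_{s→0} s^2·G(s) = 0, so the steady-state error for a parabola input is infinite.

e_ss = ∞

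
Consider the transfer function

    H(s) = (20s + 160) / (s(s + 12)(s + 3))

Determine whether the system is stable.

The poles can be read from the denominator factors: s = 0, -12, -3.
Since the simple pole(s) at s = 0 lie on the jω-axis with none in the right half-plane, the system is marginally stable.

marginally stable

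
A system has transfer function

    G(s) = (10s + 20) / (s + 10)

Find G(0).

Set s = 0: G(0) = (20) / (10) = 2.

G(0) = 2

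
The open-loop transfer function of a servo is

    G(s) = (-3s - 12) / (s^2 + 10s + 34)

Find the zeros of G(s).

Set the numerator to zero: -3s - 12 = 0, i.e. -3·(s + 4) = 0.
So s = -4.

s = -4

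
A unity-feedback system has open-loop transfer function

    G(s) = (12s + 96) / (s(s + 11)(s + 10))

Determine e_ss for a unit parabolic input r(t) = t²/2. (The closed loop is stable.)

G(s) has one pole at the origin.
This is a Type 1 system; Ka = lim_{s→0} s^2·G(s) = 0, so the steady-state error for a parabola input is infinite.

e_ss = ∞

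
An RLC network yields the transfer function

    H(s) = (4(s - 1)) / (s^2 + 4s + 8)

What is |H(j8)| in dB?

|H(j8)|_dB ≈ -6.02 dB

Substitute s = j8: numerator = -4 + j32, denominator = -56 + j32.
|H(j8)| = |-4 + j32| / |-56 + j32| = 32.249 / 64.498 = 0.5000.
In decibels: 20·log₁₀(0.5000) ≈ -6.02 dB.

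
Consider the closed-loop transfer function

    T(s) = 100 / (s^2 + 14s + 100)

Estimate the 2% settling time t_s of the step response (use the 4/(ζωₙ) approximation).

Comparing s^2 + 14s + 100 to s^2 + 2ζωₙs + ωₙ²: ωₙ = 10 rad/s and ζ = 14/(2·10) = 0.7.
ζωₙ = 14/2 = 7, so t_s ≈ 4/(ζωₙ) = 4/7 ≈ 0.5714 s.

t_s ≈ 0.5714 s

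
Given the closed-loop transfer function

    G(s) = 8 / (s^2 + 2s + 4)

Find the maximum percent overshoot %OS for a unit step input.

%OS ≈ 16.3%

Comparing s^2 + 2s + 4 to s^2 + 2ζωₙs + ωₙ²: ωₙ = 2 rad/s and ζ = 2/(2·2) = 0.5.
%OS = 100·exp(−πζ/√(1−ζ²)) = 100·exp(−π·0.5/√(1−0.5²)) ≈ 16.3%.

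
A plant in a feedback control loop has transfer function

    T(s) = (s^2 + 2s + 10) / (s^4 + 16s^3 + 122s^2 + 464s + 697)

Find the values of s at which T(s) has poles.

s = -4 ± j, -4 ± 5j

The poles are the roots of the denominator s^4 + 16s^3 + 122s^2 + 464s + 697 = 0.
No real roots exist; factor into two real quadratics: (s^2 + 8s + 17)(s^2 + 8s + 41) = 0.
Each quadratic gives a conjugate pair via the quadratic formula.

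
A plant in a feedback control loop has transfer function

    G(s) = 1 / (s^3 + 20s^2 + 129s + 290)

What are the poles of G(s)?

s = -5 ± 2j, -10

The poles are the roots of the denominator s^3 + 20s^2 + 129s + 290 = 0.
Trying s = -10: the polynomial evaluates to 0, so (s + 10) is a factor.
Dividing out leaves s^2 + 10s + 29 = 0.
The quadratic formula then gives s = -5 ± 2j.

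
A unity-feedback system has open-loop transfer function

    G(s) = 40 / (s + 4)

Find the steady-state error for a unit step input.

e_ss = 0.09091

G(s) has no poles at the origin.
This is a Type 0 system. Kp = lim_{s→0} G(s) = 40/4 = 10.
e_ss = 1/(1 + Kp) = 1/(1 + 10) = 1/11 ≈ 0.09091.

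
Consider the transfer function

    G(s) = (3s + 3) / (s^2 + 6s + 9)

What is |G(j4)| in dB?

|G(j4)|_dB ≈ -6.11 dB

Substitute s = j4: numerator = 3 + j12, denominator = -7 + j24.
|G(j4)| = |3 + j12| / |-7 + j24| = 12.369 / 25 ≈ 0.4948.
In decibels: 20·log₁₀(0.4948) ≈ -6.11 dB.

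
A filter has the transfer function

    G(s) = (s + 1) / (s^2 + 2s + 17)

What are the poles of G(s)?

The poles are the roots of the denominator s^2 + 2s + 17 = 0.
Using the quadratic formula: s = (-2 ± √(-64))/2 = -1 ± 4j.

s = -1 ± 4j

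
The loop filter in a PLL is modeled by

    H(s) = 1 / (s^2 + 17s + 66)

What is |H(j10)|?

|H(j10)| ≈ 0.005768

Substitute s = j10: numerator = 1, denominator = -34 + j170.
|H(j10)| = |1| / |-34 + j170| = 1 / 173.37 ≈ 0.005768.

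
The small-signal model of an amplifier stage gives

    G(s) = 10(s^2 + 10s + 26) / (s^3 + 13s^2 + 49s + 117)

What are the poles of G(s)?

The poles are the roots of the denominator s^3 + 13s^2 + 49s + 117 = 0.
Trying s = -9: the polynomial evaluates to 0, so (s + 9) is a factor.
Dividing out leaves s^2 + 4s + 13 = 0.
The quadratic formula then gives s = -2 ± 3j.

s = -2 ± 3j, -9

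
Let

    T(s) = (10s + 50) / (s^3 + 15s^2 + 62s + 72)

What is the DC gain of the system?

Set s = 0: T(0) = (50) / (72) = 25/36.

T(0) = 25/36 ≈ 0.6944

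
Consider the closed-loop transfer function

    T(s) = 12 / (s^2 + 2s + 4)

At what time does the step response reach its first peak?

t_p ≈ 1.814 s

Comparing s^2 + 2s + 4 to s^2 + 2ζωₙs + ωₙ²: ωₙ = 2 rad/s and ζ = 2/(2·2) = 0.5.
ζωₙ = 2/2 = 1, so ω_d = ωₙ√(1−ζ²) = √(ωₙ² − (ζωₙ)²) = √(4 − 1²) = √3 ≈ 1.732 rad/s.
t_p = π/ω_d = π/1.732 ≈ 1.814 s.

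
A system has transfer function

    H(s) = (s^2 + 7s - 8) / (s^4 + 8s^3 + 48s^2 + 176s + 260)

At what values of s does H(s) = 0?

Set the numerator to zero: s^2 + 7s - 8 = 0.
Factoring: (s + 8)(s - 1) = 0.

s = -8, 1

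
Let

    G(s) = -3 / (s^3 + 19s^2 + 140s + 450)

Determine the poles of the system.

The poles are the roots of the denominator s^3 + 19s^2 + 140s + 450 = 0.
Trying s = -9: the polynomial evaluates to 0, so (s + 9) is a factor.
Dividing out leaves s^2 + 10s + 50 = 0.
The quadratic formula then gives s = -5 ± 5j.

s = -9, -5 ± 5j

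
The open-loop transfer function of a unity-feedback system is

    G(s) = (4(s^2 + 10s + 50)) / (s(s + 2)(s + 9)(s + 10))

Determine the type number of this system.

Type 1

The denominator has 1 factor of s at the origin (free integrator), so this is a Type 1 system.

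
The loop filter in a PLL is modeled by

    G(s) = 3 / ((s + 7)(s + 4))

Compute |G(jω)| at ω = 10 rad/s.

Substitute s = j10: numerator = 3, denominator = -72 + j110.
|G(j10)| = |3| / |-72 + j110| = 3 / 131.47 ≈ 0.02282.

|G(j10)| ≈ 0.02282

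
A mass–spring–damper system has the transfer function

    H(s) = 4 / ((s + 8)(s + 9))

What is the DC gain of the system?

At s = 0 each factor (s + a) contributes a and each (s^2 + bs + c) contributes c.
H(0) = 4·1 / ((8) · (9)) = 4/72 = 1/18.

H(0) = 1/18 ≈ 0.05556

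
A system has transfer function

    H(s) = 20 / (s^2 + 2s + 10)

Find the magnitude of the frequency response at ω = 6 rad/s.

|H(j6)| ≈ 0.6984

Substitute s = j6: numerator = 20, denominator = -26 + j12.
|H(j6)| = |20| / |-26 + j12| = 20 / 28.636 ≈ 0.6984.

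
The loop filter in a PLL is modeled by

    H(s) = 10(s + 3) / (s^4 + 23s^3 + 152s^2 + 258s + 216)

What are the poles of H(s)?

The poles are the roots of the denominator s^4 + 23s^3 + 152s^2 + 258s + 216 = 0.
Trying s = -12: the polynomial evaluates to 0, so (s + 12) is a factor.
Dividing out leaves s^3 + 11s^2 + 20s + 18 = 0.
This factors further as (s^2 + 2s + 2)(s + 9) = 0.

s = -1 + j, -1 - j, -12, -9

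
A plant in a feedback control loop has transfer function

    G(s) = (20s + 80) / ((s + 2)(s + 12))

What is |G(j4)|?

|G(j4)| = 2

Substitute s = j4: numerator = 80 + j80, denominator = 8 + j56.
|G(j4)| = |80 + j80| / |8 + j56| = 113.14 / 56.569 = 2.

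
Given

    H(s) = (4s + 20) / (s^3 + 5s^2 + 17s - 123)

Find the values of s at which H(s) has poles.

The poles are the roots of the denominator s^3 + 5s^2 + 17s - 123 = 0.
Trying s = 3: the polynomial evaluates to 0, so (s - 3) is a factor.
Dividing out leaves s^2 + 8s + 41 = 0.
The quadratic formula then gives s = -4 ± 5j.

s = -4 ± 5j, 3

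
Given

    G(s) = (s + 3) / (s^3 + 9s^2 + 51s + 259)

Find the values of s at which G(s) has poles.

The poles are the roots of the denominator s^3 + 9s^2 + 51s + 259 = 0.
Trying s = -7: the polynomial evaluates to 0, so (s + 7) is a factor.
Dividing out leaves s^2 + 2s + 37 = 0.
The quadratic formula then gives s = -1 ± 6j.

s = -1 ± 6j, -7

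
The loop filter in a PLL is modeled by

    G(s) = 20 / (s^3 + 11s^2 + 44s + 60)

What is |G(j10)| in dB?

Substitute s = j10: numerator = 20, denominator = -1040 - j560.
|G(j10)| = |20| / |-1040 - j560| = 20 / 1181.2 ≈ 0.01693.
In decibels: 20·log₁₀(0.01693) ≈ -35.4 dB.

|G(j10)|_dB ≈ -35.4 dB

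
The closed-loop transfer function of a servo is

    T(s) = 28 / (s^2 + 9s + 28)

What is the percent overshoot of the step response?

Comparing s^2 + 9s + 28 to s^2 + 2ζωₙs + ωₙ²: ωₙ = √28 ≈ 5.292 rad/s and ζ = 9/(2·√28) ≈ 0.8504.
%OS = 100·exp(−πζ/√(1−ζ²)) = 100·exp(−π·0.8504/√(1−0.8504²)) ≈ 0.623%.

%OS ≈ 0.623%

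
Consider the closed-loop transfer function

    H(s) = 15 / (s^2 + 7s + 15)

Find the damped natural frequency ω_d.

ω_d ≈ 1.658 rad/s

Comparing s^2 + 7s + 15 to s^2 + 2ζωₙs + ωₙ²: ωₙ = √15 ≈ 3.873 rad/s and ζ = 7/(2·√15) ≈ 0.9037.
ζωₙ = 7/2 = 3.5, so ω_d = ωₙ√(1−ζ²) = √(ωₙ² − (ζωₙ)²) = √(15 − 3.5²) = √2.75 ≈ 1.658 rad/s.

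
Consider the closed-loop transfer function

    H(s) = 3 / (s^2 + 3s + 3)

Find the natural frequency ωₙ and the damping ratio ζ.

ωₙ ≈ 1.732 rad/s, ζ ≈ 0.8660

Compare the denominator to the standard form s^2 + 2ζωₙs + ωₙ².
ωₙ² = 3, so ωₙ = √3 ≈ 1.732 rad/s.
2ζωₙ = 3, so ζ = 3/(2·√3) ≈ 0.8660.
With ζ = 0.8660 the response is underdamped.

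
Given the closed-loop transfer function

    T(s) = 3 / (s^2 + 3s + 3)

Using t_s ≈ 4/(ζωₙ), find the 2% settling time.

t_s ≈ 2.667 s

Comparing s^2 + 3s + 3 to s^2 + 2ζωₙs + ωₙ²: ωₙ = √3 ≈ 1.732 rad/s and ζ = 3/(2·√3) ≈ 0.8660.
ζωₙ = 3/2 = 1.5, so t_s ≈ 4/(ζωₙ) = 4/1.5 ≈ 2.667 s.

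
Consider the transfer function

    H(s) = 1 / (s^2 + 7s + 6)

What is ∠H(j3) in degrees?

At s = j3: numerator = 1, denominator = -3 + j21.
∠H = ∠num − ∠den = 0° − (98.130°) = -98.13°.

∠H(j3) ≈ -98.13°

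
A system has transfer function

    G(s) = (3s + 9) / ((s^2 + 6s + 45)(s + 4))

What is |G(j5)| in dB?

|G(j5)|_dB ≈ -22.4 dB

Substitute s = j5: numerator = 9 + j15, denominator = -70 + j220.
|G(j5)| = |9 + j15| / |-70 + j220| = 17.493 / 230.87 ≈ 0.07577.
In decibels: 20·log₁₀(0.07577) ≈ -22.4 dB.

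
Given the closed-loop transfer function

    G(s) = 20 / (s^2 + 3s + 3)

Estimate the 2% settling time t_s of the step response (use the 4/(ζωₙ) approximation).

Comparing s^2 + 3s + 3 to s^2 + 2ζωₙs + ωₙ²: ωₙ = √3 ≈ 1.732 rad/s and ζ = 3/(2·√3) ≈ 0.8660.
ζωₙ = 3/2 = 1.5, so t_s ≈ 4/(ζωₙ) = 4/1.5 ≈ 2.667 s.

t_s ≈ 2.667 s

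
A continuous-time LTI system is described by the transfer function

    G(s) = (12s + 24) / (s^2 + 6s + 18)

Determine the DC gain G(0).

G(0) = 4/3 ≈ 1.333

Set s = 0: G(0) = (24) / (18) = 4/3.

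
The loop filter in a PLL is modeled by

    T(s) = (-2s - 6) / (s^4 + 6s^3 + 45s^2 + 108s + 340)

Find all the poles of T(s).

The poles are the roots of the denominator s^4 + 6s^3 + 45s^2 + 108s + 340 = 0.
No real roots exist; factor into two real quadratics: (s^2 + 2s + 17)(s^2 + 4s + 20) = 0.
Each quadratic gives a conjugate pair via the quadratic formula.

s = -1 + 4j, -1 - 4j, -2 + 4j, -2 - 4j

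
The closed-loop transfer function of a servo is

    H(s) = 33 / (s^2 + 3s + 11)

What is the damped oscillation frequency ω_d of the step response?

Comparing s^2 + 3s + 11 to s^2 + 2ζωₙs + ωₙ²: ωₙ = √11 ≈ 3.317 rad/s and ζ = 3/(2·√11) ≈ 0.4523.
ζωₙ = 3/2 = 1.5, so ω_d = ωₙ√(1−ζ²) = √(ωₙ² − (ζωₙ)²) = √(11 − 1.5²) = √8.75 ≈ 2.958 rad/s.

ω_d ≈ 2.958 rad/s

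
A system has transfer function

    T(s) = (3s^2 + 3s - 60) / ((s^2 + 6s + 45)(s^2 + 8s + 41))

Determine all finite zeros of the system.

s = 4, -5

Set the numerator to zero: 3s^2 + 3s - 60 = 0, i.e. 3·(s^2 + s - 20) = 0.
Factoring: (s - 4)(s + 5) = 0.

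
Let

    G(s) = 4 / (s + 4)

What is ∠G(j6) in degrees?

∠G(j6) ≈ -56.31°

At s = j6: numerator = 4, denominator = 4 + j6.
∠G = ∠num − ∠den = 0° − (56.310°) = -56.31°.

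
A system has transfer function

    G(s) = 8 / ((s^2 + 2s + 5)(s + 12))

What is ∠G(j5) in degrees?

∠G(j5) ≈ -176.1°

At s = j5: numerator = 8, denominator = -290 + j20.
∠G = ∠num − ∠den = 0° − (176.05°) = -176.1°.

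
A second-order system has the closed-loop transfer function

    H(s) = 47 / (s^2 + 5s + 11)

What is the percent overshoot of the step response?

%OS ≈ 2.72%

Comparing s^2 + 5s + 11 to s^2 + 2ζωₙs + ωₙ²: ωₙ = √11 ≈ 3.317 rad/s and ζ = 5/(2·√11) ≈ 0.7538.
%OS = 100·exp(−πζ/√(1−ζ²)) = 100·exp(−π·0.7538/√(1−0.7538²)) ≈ 2.72%.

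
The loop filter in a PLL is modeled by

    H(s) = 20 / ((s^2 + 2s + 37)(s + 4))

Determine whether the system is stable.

stable

The poles can be read from the denominator factors: s = -1 ± 6j, -4.
Since all poles lie strictly in the left half-plane, the system is stable.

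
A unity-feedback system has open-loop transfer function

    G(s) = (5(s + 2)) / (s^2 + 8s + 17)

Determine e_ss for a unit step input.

e_ss = 0.6296

G(s) has no poles at the origin.
This is a Type 0 system. Kp = lim_{s→0} G(s) = 10/17.
e_ss = 1/(1 + Kp) = 1/(1 + 10/17) = 17/27 ≈ 0.6296.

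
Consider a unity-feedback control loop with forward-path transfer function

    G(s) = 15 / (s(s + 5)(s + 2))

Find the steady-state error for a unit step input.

G(s) has one pole at the origin.
This is a Type 1 system; for a step input the steady-state error is zero.

e_ss = 0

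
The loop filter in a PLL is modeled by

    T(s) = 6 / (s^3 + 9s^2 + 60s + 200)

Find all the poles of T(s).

The poles are the roots of the denominator s^3 + 9s^2 + 60s + 200 = 0.
Trying s = -5: the polynomial evaluates to 0, so (s + 5) is a factor.
Dividing out leaves s^2 + 4s + 40 = 0.
The quadratic formula then gives s = -2 ± 6j.

s = -2 + 6j, -2 - 6j, -5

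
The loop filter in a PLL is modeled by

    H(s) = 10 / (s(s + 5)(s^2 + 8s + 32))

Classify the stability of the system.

marginally stable

The poles can be read from the denominator factors: s = 0, -5, -4 + 4j, -4 - 4j.
Since the simple pole(s) at s = 0 lie on the jω-axis with none in the right half-plane, the system is marginally stable.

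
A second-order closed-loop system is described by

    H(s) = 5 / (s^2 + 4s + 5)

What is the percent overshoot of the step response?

Comparing s^2 + 4s + 5 to s^2 + 2ζωₙs + ωₙ²: ωₙ = √5 ≈ 2.236 rad/s and ζ = 4/(2·√5) ≈ 0.8944.
%OS = 100·exp(−πζ/√(1−ζ²)) = 100·exp(−π·0.8944/√(1−0.8944²)) ≈ 0.187%.

%OS ≈ 0.187%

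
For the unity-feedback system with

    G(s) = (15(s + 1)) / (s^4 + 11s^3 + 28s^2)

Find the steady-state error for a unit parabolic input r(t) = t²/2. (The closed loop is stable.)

e_ss = 1.867

G(s) has 2 poles at the origin.
This is a Type 2 system. Ka = lim_{s→0} s^2·G(s) = 15/28.
e_ss = 1/Ka = 1/(15/28) = 28/15 ≈ 1.867.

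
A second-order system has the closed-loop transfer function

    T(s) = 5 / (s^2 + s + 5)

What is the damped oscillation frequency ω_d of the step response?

Comparing s^2 + s + 5 to s^2 + 2ζωₙs + ωₙ²: ωₙ = √5 ≈ 2.236 rad/s and ζ = 1/(2·√5) ≈ 0.2236.
ζωₙ = 1/2 = 0.5, so ω_d = ωₙ√(1−ζ²) = √(ωₙ² − (ζωₙ)²) = √(5 − 0.5²) = √4.75 ≈ 2.179 rad/s.

ω_d ≈ 2.179 rad/s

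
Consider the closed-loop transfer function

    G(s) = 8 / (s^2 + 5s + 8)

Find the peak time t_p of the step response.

Comparing s^2 + 5s + 8 to s^2 + 2ζωₙs + ωₙ²: ωₙ = √8 ≈ 2.828 rad/s and ζ = 5/(2·√8) ≈ 0.8839.
ζωₙ = 5/2 = 2.5, so ω_d = ωₙ√(1−ζ²) = √(ωₙ² − (ζωₙ)²) = √(8 − 2.5²) = √1.75 ≈ 1.323 rad/s.
t_p = π/ω_d = π/1.323 ≈ 2.375 s.

t_p ≈ 2.375 s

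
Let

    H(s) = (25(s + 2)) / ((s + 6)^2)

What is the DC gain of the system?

H(0) = 25/18 ≈ 1.389

At s = 0 each factor (s + a) contributes a and each (s^2 + bs + c) contributes c.
H(0) = 25·(2) / ((6) · (6)) = 50/36 = 25/18.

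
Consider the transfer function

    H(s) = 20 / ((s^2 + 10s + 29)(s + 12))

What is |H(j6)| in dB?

|H(j6)|_dB ≈ -32.2 dB

Substitute s = j6: numerator = 20, denominator = -444 + j678.
|H(j6)| = |20| / |-444 + j678| = 20 / 810.44 ≈ 0.02468.
In decibels: 20·log₁₀(0.02468) ≈ -32.2 dB.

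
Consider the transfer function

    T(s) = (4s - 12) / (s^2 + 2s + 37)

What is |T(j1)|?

|T(j1)| ≈ 0.3508

Substitute s = j1: numerator = -12 + j4, denominator = 36 + j2.
|T(j1)| = |-12 + j4| / |36 + j2| = 12.649 / 36.056 ≈ 0.3508.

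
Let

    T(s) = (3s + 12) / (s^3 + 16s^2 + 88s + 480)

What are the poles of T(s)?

The poles are the roots of the denominator s^3 + 16s^2 + 88s + 480 = 0.
Trying s = -12: the polynomial evaluates to 0, so (s + 12) is a factor.
Dividing out leaves s^2 + 4s + 40 = 0.
The quadratic formula then gives s = -2 ± 6j.

s = -2 ± 6j, -12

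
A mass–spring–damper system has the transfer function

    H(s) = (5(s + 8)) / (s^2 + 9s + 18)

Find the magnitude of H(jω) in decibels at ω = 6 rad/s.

|H(j6)|_dB ≈ -1.13 dB

Substitute s = j6: numerator = 40 + j30, denominator = -18 + j54.
|H(j6)| = |40 + j30| / |-18 + j54| = 50 / 56.921 ≈ 0.8784.
In decibels: 20·log₁₀(0.8784) ≈ -1.13 dB.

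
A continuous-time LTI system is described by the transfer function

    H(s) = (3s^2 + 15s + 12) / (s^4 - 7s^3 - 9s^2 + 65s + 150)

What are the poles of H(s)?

s = -2 + j, -2 - j, 6, 5

The poles are the roots of the denominator s^4 - 7s^3 - 9s^2 + 65s + 150 = 0.
Trying s = 6: the polynomial evaluates to 0, so (s - 6) is a factor.
Dividing out leaves s^3 - s^2 - 15s - 25 = 0.
This factors further as (s^2 + 4s + 5)(s - 5) = 0.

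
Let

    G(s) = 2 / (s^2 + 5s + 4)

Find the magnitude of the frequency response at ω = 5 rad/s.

Substitute s = j5: numerator = 2, denominator = -21 + j25.
|G(j5)| = |2| / |-21 + j25| = 2 / 32.650 ≈ 0.06126.

|G(j5)| ≈ 0.06126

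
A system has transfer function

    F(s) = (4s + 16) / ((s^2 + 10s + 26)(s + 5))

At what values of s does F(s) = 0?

s = -4

Set the numerator to zero: 4s + 16 = 0, i.e. 4·(s + 4) = 0.
So s = -4.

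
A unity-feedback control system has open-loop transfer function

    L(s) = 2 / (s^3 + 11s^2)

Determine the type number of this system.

The denominator has 2 factors of s at the origin (free integrators), so this is a Type 2 system.

Type 2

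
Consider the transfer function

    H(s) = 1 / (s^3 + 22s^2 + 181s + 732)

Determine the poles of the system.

The poles are the roots of the denominator s^3 + 22s^2 + 181s + 732 = 0.
Trying s = -12: the polynomial evaluates to 0, so (s + 12) is a factor.
Dividing out leaves s^2 + 10s + 61 = 0.
The quadratic formula then gives s = -5 ± 6j.

s = -5 + 6j, -5 - 6j, -12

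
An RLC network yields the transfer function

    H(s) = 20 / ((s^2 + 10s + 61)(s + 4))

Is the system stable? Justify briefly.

The poles can be read from the denominator factors: s = -5 ± 6j, -4.
Since all poles lie strictly in the left half-plane, the system is stable.

stable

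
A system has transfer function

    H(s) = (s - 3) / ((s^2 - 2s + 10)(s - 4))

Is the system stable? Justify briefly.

unstable

The poles can be read from the denominator factors: s = 1 + 3j, 1 - 3j, 4.
Since the pole(s) at s = 1 + 3j, 1 - 3j, 4 lie in the right half-plane, the system is unstable.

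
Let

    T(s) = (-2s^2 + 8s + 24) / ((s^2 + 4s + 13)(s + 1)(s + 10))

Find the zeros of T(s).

s = 6, -2

Set the numerator to zero: -2s^2 + 8s + 24 = 0, i.e. -2·(s^2 - 4s - 12) = 0.
Factoring: (s - 6)(s + 2) = 0.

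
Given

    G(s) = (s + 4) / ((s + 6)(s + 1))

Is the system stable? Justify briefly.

stable

The poles can be read from the denominator factors: s = -6, -1.
Since all poles lie strictly in the left half-plane, the system is stable.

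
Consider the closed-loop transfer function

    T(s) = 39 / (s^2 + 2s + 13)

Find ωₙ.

ωₙ ≈ 3.606 rad/s

Compare the denominator to the standard form s^2 + 2ζωₙs + ωₙ².
ωₙ² = 13, so ωₙ = √13 ≈ 3.606 rad/s.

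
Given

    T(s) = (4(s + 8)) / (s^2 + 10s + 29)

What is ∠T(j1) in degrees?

∠T(j1) ≈ -12.53°

At s = j1: numerator = 32 + j4, denominator = 28 + j10.
∠T = ∠num − ∠den = 7.1250° − (19.654°) = -12.53°.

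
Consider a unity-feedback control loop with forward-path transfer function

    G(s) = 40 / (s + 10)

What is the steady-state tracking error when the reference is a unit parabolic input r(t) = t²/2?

G(s) has no poles at the origin.
This is a Type 0 system; Ka = lim_{s→0} s^2·G(s) = 0, so the steady-state error for a parabola input is infinite.

e_ss = ∞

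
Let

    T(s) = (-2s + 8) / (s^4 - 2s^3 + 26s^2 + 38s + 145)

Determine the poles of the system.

s = 2 + 5j, 2 - 5j, -1 + 2j, -1 - 2j

The poles are the roots of the denominator s^4 - 2s^3 + 26s^2 + 38s + 145 = 0.
No real roots exist; factor into two real quadratics: (s^2 - 4s + 29)(s^2 + 2s + 5) = 0.
Each quadratic gives a conjugate pair via the quadratic formula.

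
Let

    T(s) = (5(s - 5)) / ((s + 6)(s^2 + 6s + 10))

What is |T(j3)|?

|T(j3)| ≈ 0.2411

Substitute s = j3: numerator = -25 + j15, denominator = -48 + j111.
|T(j3)| = |-25 + j15| / |-48 + j111| = 29.155 / 120.93 ≈ 0.2411.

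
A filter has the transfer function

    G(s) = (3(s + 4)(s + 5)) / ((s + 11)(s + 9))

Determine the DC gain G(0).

G(0) = 20/33 ≈ 0.6061

At s = 0 each factor (s + a) contributes a and each (s^2 + bs + c) contributes c.
G(0) = 3·(4) · (5) / ((11) · (9)) = 60/99 = 20/33.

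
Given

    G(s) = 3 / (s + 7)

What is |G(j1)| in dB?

|G(j1)|_dB ≈ -7.45 dB

Substitute s = j1: numerator = 3, denominator = 7 + j1.
|G(j1)| = |3| / |7 + j1| = 3 / 7.0711 ≈ 0.4243.
In decibels: 20·log₁₀(0.4243) ≈ -7.45 dB.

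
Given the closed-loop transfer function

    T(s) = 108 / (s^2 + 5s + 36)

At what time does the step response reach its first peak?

Comparing s^2 + 5s + 36 to s^2 + 2ζωₙs + ωₙ²: ωₙ = 6 rad/s and ζ = 5/(2·6) ≈ 0.4167.
ζωₙ = 5/2 = 2.5, so ω_d = ωₙ√(1−ζ²) = √(ωₙ² − (ζωₙ)²) = √(36 − 2.5²) = √29.75 ≈ 5.454 rad/s.
t_p = π/ω_d = π/5.454 ≈ 0.5760 s.

t_p ≈ 0.5760 s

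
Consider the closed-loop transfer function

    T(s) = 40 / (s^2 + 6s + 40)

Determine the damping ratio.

ζ ≈ 0.4743

Compare the denominator to the standard form s^2 + 2ζωₙs + ωₙ².
ωₙ² = 40, so ωₙ = √40 ≈ 6.325 rad/s.
2ζωₙ = 6, so ζ = 6/(2·√40) ≈ 0.4743.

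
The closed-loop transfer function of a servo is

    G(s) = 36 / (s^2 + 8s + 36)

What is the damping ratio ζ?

ζ ≈ 0.6667

Compare the denominator to the standard form s^2 + 2ζωₙs + ωₙ².
ωₙ² = 36, so ωₙ = 6 rad/s.
2ζωₙ = 8, so ζ = 8/(2·6) ≈ 0.6667.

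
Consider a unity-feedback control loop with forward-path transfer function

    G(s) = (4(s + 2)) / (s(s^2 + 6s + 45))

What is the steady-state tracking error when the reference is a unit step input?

e_ss = 0

G(s) has one pole at the origin.
This is a Type 1 system; for a step input the steady-state error is zero.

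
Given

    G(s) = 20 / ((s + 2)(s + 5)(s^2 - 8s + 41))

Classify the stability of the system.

The poles can be read from the denominator factors: s = -2, -5, 4 + 5j, 4 - 5j.
Since the pole(s) at s = 4 + 5j, 4 - 5j lie in the right half-plane, the system is unstable.

unstable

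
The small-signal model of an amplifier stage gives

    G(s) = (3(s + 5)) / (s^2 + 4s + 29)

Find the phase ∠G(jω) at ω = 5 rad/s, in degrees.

At s = j5: numerator = 15 + j15, denominator = 4 + j20.
∠G = ∠num − ∠den = 45° − (78.690°) = -33.69°.

∠G(j5) ≈ -33.69°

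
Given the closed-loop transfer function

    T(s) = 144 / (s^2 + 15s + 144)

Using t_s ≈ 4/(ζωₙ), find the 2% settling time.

Comparing s^2 + 15s + 144 to s^2 + 2ζωₙs + ωₙ²: ωₙ = 12 rad/s and ζ = 15/(2·12) = 0.625.
ζωₙ = 15/2 = 7.5, so t_s ≈ 4/(ζωₙ) = 4/7.5 ≈ 0.5333 s.

t_s ≈ 0.5333 s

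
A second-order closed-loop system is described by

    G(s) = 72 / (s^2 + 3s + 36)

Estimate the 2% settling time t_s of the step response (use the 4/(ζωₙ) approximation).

t_s ≈ 2.667 s

Comparing s^2 + 3s + 36 to s^2 + 2ζωₙs + ωₙ²: ωₙ = 6 rad/s and ζ = 3/(2·6) = 0.25.
ζωₙ = 3/2 = 1.5, so t_s ≈ 4/(ζωₙ) = 4/1.5 ≈ 2.667 s.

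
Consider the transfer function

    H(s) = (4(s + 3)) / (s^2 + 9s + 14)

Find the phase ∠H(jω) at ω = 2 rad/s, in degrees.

∠H(j2) ≈ -27.26°

At s = j2: numerator = 12 + j8, denominator = 10 + j18.
∠H = ∠num − ∠den = 33.690° − (60.945°) = -27.26°.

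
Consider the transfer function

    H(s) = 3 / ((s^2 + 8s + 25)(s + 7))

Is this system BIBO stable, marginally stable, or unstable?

The poles can be read from the denominator factors: s = -4 ± 3j, -7.
Since all poles lie strictly in the left half-plane, the system is stable.

stable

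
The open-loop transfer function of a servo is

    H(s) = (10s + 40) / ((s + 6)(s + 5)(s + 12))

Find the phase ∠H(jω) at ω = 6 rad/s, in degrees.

At s = j6: numerator = 40 + j60, denominator = -468 + j756.
∠H = ∠num − ∠den = 56.310° − (121.76°) = -65.45°.

∠H(j6) ≈ -65.45°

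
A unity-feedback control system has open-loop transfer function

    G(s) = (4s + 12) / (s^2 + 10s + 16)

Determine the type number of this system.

The denominator has no factor of s at the origin — no free integrator — so this is a Type 0 system.

Type 0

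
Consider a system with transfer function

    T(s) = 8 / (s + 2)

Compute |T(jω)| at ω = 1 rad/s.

|T(j1)| ≈ 3.578

Substitute s = j1: numerator = 8, denominator = 2 + j1.
|T(j1)| = |8| / |2 + j1| = 8 / 2.2361 ≈ 3.578.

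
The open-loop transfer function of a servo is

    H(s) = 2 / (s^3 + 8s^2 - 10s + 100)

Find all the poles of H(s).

s = 1 ± 3j, -10

The poles are the roots of the denominator s^3 + 8s^2 - 10s + 100 = 0.
Trying s = -10: the polynomial evaluates to 0, so (s + 10) is a factor.
Dividing out leaves s^2 - 2s + 10 = 0.
The quadratic formula then gives s = 1 ± 3j.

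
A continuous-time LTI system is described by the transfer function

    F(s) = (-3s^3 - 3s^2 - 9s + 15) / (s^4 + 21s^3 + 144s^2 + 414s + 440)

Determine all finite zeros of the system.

Set the numerator to zero: -3s^3 - 3s^2 - 9s + 15 = 0, i.e. -3·(s^3 + s^2 + 3s - 5) = 0.
Factoring: (s^2 + 2s + 5)(s - 1) = 0.

s = -1 ± 2j, 1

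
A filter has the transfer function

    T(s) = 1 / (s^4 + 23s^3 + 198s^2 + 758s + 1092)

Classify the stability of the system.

The denominator s^4 + 23s^3 + 198s^2 + 758s + 1092 factors as (s + 7)(s + 6)(s^2 + 10s + 26), giving poles at s = -7, -6, -5 ± j.
Since all poles lie strictly in the left half-plane, the system is stable.

stable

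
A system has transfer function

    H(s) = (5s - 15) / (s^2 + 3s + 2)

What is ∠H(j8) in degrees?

At s = j8: numerator = -15 + j40, denominator = -62 + j24.
∠H = ∠num − ∠den = 110.56° − (158.84°) = -48.28°.

∠H(j8) ≈ -48.28°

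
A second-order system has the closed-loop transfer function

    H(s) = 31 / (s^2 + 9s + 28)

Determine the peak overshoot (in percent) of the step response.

%OS ≈ 0.623%

Comparing s^2 + 9s + 28 to s^2 + 2ζωₙs + ωₙ²: ωₙ = √28 ≈ 5.292 rad/s and ζ = 9/(2·√28) ≈ 0.8504.
%OS = 100·exp(−πζ/√(1−ζ²)) = 100·exp(−π·0.8504/√(1−0.8504²)) ≈ 0.623%.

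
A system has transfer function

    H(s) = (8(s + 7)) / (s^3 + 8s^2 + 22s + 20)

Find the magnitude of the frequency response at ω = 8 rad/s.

|H(j8)| ≈ 0.1427

Substitute s = j8: numerator = 56 + j64, denominator = -492 - j336.
|H(j8)| = |56 + j64| / |-492 - j336| = 85.041 / 595.79 ≈ 0.1427.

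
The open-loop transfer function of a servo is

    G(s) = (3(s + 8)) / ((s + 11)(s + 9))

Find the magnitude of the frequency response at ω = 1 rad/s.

Substitute s = j1: numerator = 24 + j3, denominator = 98 + j20.
|G(j1)| = |24 + j3| / |98 + j20| = 24.187 / 100.02 ≈ 0.2418.

|G(j1)| ≈ 0.2418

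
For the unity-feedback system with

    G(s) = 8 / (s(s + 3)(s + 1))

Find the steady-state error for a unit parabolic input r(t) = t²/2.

G(s) has one pole at the origin.
This is a Type 1 system; Ka = lim_{s→0} s^2·G(s) = 0, so the steady-state error for a parabola input is infinite.

e_ss = ∞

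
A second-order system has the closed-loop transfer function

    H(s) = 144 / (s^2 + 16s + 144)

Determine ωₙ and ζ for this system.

Compare the denominator to the standard form s^2 + 2ζωₙs + ωₙ².
ωₙ² = 144, so ωₙ = 12 rad/s.
2ζωₙ = 16, so ζ = 16/(2·12) ≈ 0.6667.

ωₙ = 12 rad/s, ζ ≈ 0.6667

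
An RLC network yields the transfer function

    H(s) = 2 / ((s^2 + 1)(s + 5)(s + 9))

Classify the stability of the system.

marginally stable

The poles can be read from the denominator factors: s = ±j, -5, -9.
Since the simple pole(s) at s = j, -j lie on the jω-axis with none in the right half-plane, the system is marginally stable.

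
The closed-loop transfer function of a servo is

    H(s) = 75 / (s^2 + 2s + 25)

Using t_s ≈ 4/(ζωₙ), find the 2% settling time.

t_s ≈ 4 s

Comparing s^2 + 2s + 25 to s^2 + 2ζωₙs + ωₙ²: ωₙ = 5 rad/s and ζ = 2/(2·5) = 0.2.
ζωₙ = 2/2 = 1, so t_s ≈ 4/(ζωₙ) = 4/1 = 4 s.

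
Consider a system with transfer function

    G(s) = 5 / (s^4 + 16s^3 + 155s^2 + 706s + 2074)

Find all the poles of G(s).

The poles are the roots of the denominator s^4 + 16s^3 + 155s^2 + 706s + 2074 = 0.
No real roots exist; factor into two real quadratics: (s^2 + 6s + 34)(s^2 + 10s + 61) = 0.
Each quadratic gives a conjugate pair via the quadratic formula.

s = -3 ± 5j, -5 ± 6j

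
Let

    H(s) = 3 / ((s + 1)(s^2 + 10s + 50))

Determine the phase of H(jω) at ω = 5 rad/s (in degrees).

At s = j5: numerator = 3, denominator = -225 + j175.
∠H = ∠num − ∠den = 0° − (142.13°) = -142.1°.

∠H(j5) ≈ -142.1°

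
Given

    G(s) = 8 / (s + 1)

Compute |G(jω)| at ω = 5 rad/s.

|G(j5)| ≈ 1.569

Substitute s = j5: numerator = 8, denominator = 1 + j5.
|G(j5)| = |8| / |1 + j5| = 8 / 5.0990 ≈ 1.569.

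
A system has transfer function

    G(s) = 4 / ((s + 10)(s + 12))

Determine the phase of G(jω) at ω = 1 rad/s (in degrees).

∠G(j1) ≈ -10.47°

At s = j1: numerator = 4, denominator = 119 + j22.
∠G = ∠num − ∠den = 0° − (10.474°) = -10.47°.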